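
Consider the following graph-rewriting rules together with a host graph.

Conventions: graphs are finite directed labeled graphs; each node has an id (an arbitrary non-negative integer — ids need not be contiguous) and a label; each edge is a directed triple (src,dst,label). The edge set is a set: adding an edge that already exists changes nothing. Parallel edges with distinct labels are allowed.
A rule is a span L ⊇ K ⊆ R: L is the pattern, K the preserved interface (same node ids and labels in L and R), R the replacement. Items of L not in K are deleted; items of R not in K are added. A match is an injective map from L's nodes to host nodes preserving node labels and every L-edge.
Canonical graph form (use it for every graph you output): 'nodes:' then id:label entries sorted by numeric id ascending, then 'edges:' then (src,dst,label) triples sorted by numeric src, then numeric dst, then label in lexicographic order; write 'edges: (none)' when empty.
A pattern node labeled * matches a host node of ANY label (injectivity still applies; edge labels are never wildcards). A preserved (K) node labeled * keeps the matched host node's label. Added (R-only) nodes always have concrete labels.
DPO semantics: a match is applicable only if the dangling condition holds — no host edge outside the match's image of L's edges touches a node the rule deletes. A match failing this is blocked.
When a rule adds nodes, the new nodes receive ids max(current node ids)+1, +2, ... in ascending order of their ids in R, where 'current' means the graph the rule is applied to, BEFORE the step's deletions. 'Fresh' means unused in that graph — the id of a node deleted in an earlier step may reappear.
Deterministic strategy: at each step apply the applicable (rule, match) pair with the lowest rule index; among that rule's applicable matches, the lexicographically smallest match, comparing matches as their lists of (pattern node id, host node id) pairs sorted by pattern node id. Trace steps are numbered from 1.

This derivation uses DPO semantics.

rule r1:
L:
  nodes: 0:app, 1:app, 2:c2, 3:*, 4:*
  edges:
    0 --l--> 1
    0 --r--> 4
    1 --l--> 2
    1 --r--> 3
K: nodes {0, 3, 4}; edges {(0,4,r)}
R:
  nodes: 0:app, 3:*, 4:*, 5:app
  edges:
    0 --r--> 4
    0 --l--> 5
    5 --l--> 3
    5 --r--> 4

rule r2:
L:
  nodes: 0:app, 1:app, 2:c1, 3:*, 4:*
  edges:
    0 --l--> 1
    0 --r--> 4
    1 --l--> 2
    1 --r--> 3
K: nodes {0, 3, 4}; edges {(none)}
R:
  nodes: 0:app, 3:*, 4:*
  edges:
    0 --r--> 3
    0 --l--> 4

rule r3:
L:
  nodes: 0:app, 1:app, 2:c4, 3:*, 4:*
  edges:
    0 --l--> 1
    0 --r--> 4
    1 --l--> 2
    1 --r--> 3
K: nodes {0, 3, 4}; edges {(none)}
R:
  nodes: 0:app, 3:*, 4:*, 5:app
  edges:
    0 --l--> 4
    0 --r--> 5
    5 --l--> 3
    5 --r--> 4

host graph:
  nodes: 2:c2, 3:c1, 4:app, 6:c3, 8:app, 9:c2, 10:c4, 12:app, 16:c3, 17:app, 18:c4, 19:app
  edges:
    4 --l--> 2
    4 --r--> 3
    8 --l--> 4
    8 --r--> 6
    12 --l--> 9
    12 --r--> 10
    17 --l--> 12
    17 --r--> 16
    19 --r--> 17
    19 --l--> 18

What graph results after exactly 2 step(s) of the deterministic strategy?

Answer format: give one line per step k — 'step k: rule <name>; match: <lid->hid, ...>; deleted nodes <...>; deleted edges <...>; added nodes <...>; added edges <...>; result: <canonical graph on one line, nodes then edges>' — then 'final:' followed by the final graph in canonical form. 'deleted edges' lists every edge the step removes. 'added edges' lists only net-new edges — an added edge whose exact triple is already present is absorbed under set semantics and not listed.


step 1: rule r1; match: 0->8, 1->4, 2->2, 3->3, 4->6; deleted nodes 2, 4; deleted edges (4,2,l); (4,3,r); (8,4,l); added nodes 20; added edges (8,20,l); (20,3,l); (20,6,r); result: nodes: 3:c1, 6:c3, 8:app, 9:c2, 10:c4, 12:app, 16:c3, 17:app, 18:c4, 19:app, 20:app edges: (8,6,r); (8,20,l); (12,9,l); (12,10,r); (17,12,l); (17,16,r); (19,17,r); (19,18,l); (20,3,l); (20,6,r)
step 2: rule r1; match: 0->17, 1->12, 2->9, 3->10, 4->16; deleted nodes 9, 12; deleted edges (12,9,l); (12,10,r); (17,12,l); added nodes 21; added edges (17,21,l); (21,10,l); (21,16,r); result: nodes: 3:c1, 6:c3, 8:app, 10:c4, 16:c3, 17:app, 18:c4, 19:app, 20:app, 21:app edges: (8,6,r); (8,20,l); (17,16,r); (17,21,l); (19,17,r); (19,18,l); (20,3,l); (20,6,r); (21,10,l); (21,16,r)
final:
nodes: 3:c1, 6:c3, 8:app, 10:c4, 16:c3, 17:app, 18:c4, 19:app, 20:app, 21:app
edges: (8,6,r); (8,20,l); (17,16,r); (17,21,l); (19,17,r); (19,18,l); (20,3,l); (20,6,r); (21,10,l); (21,16,r)


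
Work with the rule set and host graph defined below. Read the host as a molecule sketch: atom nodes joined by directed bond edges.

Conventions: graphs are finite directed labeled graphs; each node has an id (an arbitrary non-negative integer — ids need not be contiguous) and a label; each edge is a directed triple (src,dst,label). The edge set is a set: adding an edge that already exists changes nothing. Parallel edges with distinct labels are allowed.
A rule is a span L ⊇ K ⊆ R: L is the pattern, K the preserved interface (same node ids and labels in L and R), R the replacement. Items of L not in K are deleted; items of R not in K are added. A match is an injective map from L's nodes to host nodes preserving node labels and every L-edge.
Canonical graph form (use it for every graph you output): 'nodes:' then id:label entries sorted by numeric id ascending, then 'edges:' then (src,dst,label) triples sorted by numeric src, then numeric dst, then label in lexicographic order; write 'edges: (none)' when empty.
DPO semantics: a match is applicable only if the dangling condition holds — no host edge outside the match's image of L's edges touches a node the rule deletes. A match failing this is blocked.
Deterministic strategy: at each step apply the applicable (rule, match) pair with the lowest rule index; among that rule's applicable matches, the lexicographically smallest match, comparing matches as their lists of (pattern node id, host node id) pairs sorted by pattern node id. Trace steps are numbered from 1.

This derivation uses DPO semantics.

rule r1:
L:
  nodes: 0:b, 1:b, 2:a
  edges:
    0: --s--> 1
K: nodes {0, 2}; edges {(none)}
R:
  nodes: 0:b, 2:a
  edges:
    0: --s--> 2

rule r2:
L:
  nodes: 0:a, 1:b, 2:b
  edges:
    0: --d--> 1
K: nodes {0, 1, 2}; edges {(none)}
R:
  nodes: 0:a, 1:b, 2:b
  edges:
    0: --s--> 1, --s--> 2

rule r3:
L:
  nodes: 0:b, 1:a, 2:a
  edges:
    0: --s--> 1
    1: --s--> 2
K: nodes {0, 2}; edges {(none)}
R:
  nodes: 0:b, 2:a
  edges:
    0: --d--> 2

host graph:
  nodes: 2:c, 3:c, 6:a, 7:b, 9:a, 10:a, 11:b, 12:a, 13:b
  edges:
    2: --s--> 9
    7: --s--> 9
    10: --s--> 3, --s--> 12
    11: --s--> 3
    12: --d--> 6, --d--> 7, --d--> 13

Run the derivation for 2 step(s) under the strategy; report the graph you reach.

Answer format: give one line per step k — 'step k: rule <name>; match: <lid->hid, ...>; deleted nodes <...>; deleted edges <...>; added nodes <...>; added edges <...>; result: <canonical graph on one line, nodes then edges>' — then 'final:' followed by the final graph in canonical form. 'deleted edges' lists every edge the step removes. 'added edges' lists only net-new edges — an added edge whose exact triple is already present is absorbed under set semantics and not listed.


step 1: rule r2; match: 0->12, 1->7, 2->11; deleted nodes (none); deleted edges (12,7,d); added nodes (none); added edges (12,7,s); (12,11,s); result: nodes: 2:c, 3:c, 6:a, 7:b, 9:a, 10:a, 11:b, 12:a, 13:b edges: (2,9,s); (7,9,s); (10,3,s); (10,12,s); (11,3,s); (12,6,d); (12,7,s); (12,11,s); (12,13,d)
step 2: rule r2; match: 0->12, 1->13, 2->7; deleted nodes (none); deleted edges (12,13,d); added nodes (none); added edges (12,13,s); result: nodes: 2:c, 3:c, 6:a, 7:b, 9:a, 10:a, 11:b, 12:a, 13:b edges: (2,9,s); (7,9,s); (10,3,s); (10,12,s); (11,3,s); (12,6,d); (12,7,s); (12,11,s); (12,13,s)
final:
nodes: 2:c, 3:c, 6:a, 7:b, 9:a, 10:a, 11:b, 12:a, 13:b
edges: (2,9,s); (7,9,s); (10,3,s); (10,12,s); (11,3,s); (12,6,d); (12,7,s); (12,11,s); (12,13,s)


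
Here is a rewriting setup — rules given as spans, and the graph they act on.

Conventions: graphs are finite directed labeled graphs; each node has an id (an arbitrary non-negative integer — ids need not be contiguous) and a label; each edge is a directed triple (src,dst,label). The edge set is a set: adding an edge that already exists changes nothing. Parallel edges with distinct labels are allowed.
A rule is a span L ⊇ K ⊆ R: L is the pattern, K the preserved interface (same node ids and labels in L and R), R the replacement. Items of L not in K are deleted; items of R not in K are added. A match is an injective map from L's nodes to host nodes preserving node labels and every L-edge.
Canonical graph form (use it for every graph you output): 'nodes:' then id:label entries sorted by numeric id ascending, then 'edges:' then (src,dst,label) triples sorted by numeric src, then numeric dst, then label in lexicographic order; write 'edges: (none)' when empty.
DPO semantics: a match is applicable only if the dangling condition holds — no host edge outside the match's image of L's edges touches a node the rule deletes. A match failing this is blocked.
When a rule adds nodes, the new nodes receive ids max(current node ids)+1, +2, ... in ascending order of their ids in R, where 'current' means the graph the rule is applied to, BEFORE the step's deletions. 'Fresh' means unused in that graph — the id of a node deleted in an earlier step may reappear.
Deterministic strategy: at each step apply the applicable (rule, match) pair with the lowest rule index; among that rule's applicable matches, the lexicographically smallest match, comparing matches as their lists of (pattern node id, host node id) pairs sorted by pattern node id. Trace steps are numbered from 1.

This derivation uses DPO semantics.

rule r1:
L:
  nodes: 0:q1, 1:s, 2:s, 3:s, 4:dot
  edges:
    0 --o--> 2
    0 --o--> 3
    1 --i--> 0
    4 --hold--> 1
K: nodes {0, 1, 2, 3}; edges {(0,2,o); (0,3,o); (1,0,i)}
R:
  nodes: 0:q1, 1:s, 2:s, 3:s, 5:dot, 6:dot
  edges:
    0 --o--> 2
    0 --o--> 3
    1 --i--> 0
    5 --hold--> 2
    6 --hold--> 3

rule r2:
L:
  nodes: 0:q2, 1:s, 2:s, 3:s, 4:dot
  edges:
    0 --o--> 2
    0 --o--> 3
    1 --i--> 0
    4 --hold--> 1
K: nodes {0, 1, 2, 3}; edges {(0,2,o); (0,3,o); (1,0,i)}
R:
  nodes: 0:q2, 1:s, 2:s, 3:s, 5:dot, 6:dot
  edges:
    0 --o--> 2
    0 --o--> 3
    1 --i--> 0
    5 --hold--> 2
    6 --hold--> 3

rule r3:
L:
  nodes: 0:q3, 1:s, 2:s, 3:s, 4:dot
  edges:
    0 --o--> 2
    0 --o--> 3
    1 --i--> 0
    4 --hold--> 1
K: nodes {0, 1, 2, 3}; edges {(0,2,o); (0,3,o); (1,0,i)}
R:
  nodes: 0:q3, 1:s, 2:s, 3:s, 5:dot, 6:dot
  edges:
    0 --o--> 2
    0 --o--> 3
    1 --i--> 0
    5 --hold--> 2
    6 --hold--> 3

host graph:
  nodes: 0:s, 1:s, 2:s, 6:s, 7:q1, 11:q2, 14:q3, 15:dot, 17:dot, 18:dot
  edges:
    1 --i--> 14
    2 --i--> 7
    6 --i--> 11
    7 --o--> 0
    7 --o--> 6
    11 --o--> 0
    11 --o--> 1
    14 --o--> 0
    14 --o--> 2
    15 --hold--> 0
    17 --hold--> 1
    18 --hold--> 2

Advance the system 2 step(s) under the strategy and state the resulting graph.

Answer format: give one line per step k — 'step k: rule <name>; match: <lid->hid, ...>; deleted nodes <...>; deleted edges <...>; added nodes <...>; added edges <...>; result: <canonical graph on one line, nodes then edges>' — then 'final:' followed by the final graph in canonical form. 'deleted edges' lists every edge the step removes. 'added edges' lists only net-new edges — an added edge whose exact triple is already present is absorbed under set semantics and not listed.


step 1: rule r1; match: 0->7, 1->2, 2->0, 3->6, 4->18; deleted nodes 18; deleted edges (18,2,hold); added nodes 19, 20; added edges (19,0,hold); (20,6,hold); result: nodes: 0:s, 1:s, 2:s, 6:s, 7:q1, 11:q2, 14:q3, 15:dot, 17:dot, 19:dot, 20:dot edges: (1,14,i); (2,7,i); (6,11,i); (7,0,o); (7,6,o); (11,0,o); (11,1,o); (14,0,o); (14,2,o); (15,0,hold); (17,1,hold); (19,0,hold); (20,6,hold)
step 2: rule r2; match: 0->11, 1->6, 2->0, 3->1, 4->20; deleted nodes 20; deleted edges (20,6,hold); added nodes 21, 22; added edges (21,0,hold); (22,1,hold); result: nodes: 0:s, 1:s, 2:s, 6:s, 7:q1, 11:q2, 14:q3, 15:dot, 17:dot, 19:dot, 21:dot, 22:dot edges: (1,14,i); (2,7,i); (6,11,i); (7,0,o); (7,6,o); (11,0,o); (11,1,o); (14,0,o); (14,2,o); (15,0,hold); (17,1,hold); (19,0,hold); (21,0,hold); (22,1,hold)
final:
nodes: 0:s, 1:s, 2:s, 6:s, 7:q1, 11:q2, 14:q3, 15:dot, 17:dot, 19:dot, 21:dot, 22:dot
edges: (1,14,i); (2,7,i); (6,11,i); (7,0,o); (7,6,o); (11,0,o); (11,1,o); (14,0,o); (14,2,o); (15,0,hold); (17,1,hold); (19,0,hold); (21,0,hold); (22,1,hold)


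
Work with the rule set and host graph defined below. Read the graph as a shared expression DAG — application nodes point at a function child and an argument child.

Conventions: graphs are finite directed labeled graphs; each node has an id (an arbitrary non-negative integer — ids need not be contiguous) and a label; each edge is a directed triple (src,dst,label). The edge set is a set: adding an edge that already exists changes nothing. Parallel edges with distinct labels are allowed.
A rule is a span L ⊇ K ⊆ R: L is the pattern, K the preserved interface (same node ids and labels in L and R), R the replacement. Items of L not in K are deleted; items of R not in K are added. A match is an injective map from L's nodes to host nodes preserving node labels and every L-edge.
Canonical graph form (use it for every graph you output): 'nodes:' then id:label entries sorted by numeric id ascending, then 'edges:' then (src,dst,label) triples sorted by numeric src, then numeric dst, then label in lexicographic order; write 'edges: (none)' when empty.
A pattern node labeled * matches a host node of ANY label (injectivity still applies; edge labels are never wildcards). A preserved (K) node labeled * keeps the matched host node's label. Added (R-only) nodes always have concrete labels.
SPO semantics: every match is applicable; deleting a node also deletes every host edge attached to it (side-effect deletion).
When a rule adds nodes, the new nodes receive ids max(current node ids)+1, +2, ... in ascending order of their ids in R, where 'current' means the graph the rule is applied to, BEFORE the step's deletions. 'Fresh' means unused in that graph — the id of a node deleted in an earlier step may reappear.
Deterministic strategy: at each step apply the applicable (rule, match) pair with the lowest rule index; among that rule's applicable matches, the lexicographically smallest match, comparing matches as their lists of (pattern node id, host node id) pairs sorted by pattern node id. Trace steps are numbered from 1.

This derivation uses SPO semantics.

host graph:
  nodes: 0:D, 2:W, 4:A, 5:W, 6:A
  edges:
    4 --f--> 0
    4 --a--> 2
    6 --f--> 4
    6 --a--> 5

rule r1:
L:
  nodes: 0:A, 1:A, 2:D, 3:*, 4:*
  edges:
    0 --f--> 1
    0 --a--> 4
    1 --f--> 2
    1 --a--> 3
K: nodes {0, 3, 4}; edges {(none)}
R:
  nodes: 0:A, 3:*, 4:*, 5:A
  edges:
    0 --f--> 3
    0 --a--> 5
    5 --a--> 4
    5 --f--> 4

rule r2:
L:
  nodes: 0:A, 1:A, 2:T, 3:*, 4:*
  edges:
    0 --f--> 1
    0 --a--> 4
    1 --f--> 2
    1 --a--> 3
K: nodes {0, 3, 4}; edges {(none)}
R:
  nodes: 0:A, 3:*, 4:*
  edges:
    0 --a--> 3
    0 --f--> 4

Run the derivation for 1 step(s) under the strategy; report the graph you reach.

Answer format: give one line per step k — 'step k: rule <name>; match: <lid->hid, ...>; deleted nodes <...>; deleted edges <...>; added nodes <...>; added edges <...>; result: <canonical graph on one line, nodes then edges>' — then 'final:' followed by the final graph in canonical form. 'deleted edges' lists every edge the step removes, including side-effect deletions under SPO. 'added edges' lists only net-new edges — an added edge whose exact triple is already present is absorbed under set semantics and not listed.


step 1: rule r1; match: 0->6, 1->4, 2->0, 3->2, 4->5; deleted nodes 0, 4; deleted edges (4,0,f); (4,2,a); (6,4,f); (6,5,a); added nodes 7; added edges (6,2,f); (6,7,a); (7,5,a); (7,5,f); result: nodes: 2:W, 5:W, 6:A, 7:A edges: (6,2,f); (6,7,a); (7,5,a); (7,5,f)
final:
nodes: 2:W, 5:W, 6:A, 7:A
edges: (6,2,f); (6,7,a); (7,5,a); (7,5,f)


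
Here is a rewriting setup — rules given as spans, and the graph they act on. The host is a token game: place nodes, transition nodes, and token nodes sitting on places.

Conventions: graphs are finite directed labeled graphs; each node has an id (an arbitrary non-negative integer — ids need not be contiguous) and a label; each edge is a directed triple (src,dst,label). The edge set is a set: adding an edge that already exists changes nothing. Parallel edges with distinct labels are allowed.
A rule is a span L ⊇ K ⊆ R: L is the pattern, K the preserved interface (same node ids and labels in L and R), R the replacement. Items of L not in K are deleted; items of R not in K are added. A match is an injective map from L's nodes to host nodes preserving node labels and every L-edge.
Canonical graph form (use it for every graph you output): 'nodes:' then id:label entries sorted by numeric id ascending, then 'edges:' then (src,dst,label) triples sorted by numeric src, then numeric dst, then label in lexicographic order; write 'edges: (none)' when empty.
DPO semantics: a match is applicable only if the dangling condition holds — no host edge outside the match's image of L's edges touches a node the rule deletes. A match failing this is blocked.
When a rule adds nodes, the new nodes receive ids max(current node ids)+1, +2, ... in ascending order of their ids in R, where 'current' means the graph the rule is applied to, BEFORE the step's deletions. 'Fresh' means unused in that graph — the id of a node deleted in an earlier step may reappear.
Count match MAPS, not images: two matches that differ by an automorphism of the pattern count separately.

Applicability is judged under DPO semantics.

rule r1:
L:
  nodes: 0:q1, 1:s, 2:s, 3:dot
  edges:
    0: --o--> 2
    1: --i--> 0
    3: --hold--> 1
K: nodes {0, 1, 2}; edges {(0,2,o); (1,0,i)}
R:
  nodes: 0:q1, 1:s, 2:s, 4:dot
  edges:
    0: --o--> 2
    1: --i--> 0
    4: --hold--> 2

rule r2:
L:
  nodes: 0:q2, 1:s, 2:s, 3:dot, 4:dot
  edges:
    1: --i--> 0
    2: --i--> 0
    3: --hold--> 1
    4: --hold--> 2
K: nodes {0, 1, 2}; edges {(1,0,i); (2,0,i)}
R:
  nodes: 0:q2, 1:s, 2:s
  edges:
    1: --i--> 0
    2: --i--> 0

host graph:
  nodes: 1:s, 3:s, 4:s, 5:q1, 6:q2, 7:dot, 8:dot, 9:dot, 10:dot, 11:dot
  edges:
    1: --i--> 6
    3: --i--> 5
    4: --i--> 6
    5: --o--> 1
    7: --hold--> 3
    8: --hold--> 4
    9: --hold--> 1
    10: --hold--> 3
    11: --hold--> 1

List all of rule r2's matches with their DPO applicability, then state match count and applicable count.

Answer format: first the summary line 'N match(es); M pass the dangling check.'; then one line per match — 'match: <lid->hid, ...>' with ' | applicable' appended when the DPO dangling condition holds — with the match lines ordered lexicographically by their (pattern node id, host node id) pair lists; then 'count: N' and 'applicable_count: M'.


4 match(es); 4 pass the dangling check.
match: 0->6, 1->1, 2->4, 3->9, 4->8 | applicable
match: 0->6, 1->1, 2->4, 3->11, 4->8 | applicable
match: 0->6, 1->4, 2->1, 3->8, 4->9 | applicable
match: 0->6, 1->4, 2->1, 3->8, 4->11 | applicable
count: 4
applicable_count: 4


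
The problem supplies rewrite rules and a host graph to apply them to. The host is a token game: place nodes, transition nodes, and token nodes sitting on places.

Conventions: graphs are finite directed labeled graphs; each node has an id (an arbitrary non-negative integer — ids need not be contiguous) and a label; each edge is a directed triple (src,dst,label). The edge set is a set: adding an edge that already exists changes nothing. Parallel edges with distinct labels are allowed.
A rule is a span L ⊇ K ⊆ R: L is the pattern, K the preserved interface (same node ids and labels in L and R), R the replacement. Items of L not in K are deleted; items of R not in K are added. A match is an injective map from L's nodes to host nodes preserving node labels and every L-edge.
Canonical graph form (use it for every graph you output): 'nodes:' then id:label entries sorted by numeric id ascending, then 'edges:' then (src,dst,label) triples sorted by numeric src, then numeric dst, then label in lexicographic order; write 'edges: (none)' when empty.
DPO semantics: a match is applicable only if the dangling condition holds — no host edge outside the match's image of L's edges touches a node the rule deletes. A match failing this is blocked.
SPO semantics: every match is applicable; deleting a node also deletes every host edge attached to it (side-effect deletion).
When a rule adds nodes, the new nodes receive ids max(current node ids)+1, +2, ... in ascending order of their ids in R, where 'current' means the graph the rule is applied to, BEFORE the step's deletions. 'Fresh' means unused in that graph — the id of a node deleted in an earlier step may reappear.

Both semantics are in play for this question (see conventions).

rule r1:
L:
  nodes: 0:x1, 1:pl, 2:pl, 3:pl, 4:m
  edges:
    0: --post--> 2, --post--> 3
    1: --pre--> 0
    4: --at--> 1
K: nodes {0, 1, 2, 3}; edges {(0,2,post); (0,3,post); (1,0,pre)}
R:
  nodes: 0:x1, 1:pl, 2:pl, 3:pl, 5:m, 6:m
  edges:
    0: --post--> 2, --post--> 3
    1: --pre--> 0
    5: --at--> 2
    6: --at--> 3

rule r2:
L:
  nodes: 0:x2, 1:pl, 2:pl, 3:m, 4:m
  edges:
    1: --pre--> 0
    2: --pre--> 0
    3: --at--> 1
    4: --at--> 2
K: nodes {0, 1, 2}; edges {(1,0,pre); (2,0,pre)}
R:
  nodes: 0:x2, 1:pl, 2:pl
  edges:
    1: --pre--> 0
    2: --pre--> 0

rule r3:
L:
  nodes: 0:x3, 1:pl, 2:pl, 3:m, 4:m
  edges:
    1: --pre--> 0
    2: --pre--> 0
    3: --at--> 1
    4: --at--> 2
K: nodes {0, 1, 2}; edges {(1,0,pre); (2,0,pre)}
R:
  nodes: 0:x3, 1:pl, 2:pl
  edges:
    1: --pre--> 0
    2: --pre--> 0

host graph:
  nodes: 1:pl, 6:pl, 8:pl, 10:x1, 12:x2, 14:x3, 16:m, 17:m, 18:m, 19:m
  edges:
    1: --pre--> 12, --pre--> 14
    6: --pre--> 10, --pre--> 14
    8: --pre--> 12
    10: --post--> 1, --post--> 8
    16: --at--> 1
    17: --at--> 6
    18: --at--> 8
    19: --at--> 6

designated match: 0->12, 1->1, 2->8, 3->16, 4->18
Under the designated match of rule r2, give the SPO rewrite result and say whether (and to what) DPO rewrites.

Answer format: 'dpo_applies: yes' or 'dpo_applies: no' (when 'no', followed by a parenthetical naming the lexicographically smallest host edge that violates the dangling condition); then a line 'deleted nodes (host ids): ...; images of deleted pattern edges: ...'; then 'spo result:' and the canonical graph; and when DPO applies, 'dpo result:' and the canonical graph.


dpo_applies: yes
deleted nodes (host ids): 16, 18; images of deleted pattern edges: (16,1,at); (18,8,at)
spo result:
nodes: 1:pl, 6:pl, 8:pl, 10:x1, 12:x2, 14:x3, 17:m, 19:m
edges: (1,12,pre); (1,14,pre); (6,10,pre); (6,14,pre); (8,12,pre); (10,1,post); (10,8,post); (17,6,at); (19,6,at)
dpo result:
nodes: 1:pl, 6:pl, 8:pl, 10:x1, 12:x2, 14:x3, 17:m, 19:m
edges: (1,12,pre); (1,14,pre); (6,10,pre); (6,14,pre); (8,12,pre); (10,1,post); (10,8,post); (17,6,at); (19,6,at)


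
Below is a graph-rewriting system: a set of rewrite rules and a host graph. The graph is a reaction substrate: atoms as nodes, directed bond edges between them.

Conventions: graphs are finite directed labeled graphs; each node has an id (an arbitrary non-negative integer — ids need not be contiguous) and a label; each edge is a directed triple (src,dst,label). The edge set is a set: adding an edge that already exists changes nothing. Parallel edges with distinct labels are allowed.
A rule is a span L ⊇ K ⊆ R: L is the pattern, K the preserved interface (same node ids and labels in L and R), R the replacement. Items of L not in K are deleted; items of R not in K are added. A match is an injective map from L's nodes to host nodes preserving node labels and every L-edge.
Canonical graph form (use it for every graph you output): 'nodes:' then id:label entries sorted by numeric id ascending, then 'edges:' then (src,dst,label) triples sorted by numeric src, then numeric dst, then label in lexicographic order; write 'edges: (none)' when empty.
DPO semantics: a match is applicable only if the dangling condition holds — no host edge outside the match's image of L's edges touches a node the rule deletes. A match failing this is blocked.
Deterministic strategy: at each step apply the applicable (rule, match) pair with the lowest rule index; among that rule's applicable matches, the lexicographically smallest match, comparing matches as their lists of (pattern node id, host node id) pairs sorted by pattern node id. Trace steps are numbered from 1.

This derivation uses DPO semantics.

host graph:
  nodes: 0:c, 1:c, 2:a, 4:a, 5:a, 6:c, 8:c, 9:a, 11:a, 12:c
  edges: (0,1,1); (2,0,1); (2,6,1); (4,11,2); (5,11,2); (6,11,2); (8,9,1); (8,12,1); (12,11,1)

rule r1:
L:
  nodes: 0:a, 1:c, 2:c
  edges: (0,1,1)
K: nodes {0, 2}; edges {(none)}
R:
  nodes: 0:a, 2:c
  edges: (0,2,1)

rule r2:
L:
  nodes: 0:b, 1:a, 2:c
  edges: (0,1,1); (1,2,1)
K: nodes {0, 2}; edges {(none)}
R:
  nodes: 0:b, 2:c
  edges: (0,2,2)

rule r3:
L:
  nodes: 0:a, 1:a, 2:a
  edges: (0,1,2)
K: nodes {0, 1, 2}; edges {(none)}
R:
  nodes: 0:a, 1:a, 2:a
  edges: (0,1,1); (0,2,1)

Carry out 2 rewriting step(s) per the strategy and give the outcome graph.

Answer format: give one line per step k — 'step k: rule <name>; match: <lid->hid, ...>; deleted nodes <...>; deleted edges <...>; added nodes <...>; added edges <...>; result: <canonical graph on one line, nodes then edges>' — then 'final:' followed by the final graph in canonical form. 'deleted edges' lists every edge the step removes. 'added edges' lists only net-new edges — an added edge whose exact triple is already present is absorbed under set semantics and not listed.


step 1: rule r3; match: 0->4, 1->11, 2->2; deleted nodes (none); deleted edges (4,11,2); added nodes (none); added edges (4,2,1); (4,11,1); result: nodes: 0:c, 1:c, 2:a, 4:a, 5:a, 6:c, 8:c, 9:a, 11:a, 12:c edges: (0,1,1); (2,0,1); (2,6,1); (4,2,1); (4,11,1); (5,11,2); (6,11,2); (8,9,1); (8,12,1); (12,11,1)
step 2: rule r3; match: 0->5, 1->11, 2->2; deleted nodes (none); deleted edges (5,11,2); added nodes (none); added edges (5,2,1); (5,11,1); result: nodes: 0:c, 1:c, 2:a, 4:a, 5:a, 6:c, 8:c, 9:a, 11:a, 12:c edges: (0,1,1); (2,0,1); (2,6,1); (4,2,1); (4,11,1); (5,2,1); (5,11,1); (6,11,2); (8,9,1); (8,12,1); (12,11,1)
final:
nodes: 0:c, 1:c, 2:a, 4:a, 5:a, 6:c, 8:c, 9:a, 11:a, 12:c
edges: (0,1,1); (2,0,1); (2,6,1); (4,2,1); (4,11,1); (5,2,1); (5,11,1); (6,11,2); (8,9,1); (8,12,1); (12,11,1)


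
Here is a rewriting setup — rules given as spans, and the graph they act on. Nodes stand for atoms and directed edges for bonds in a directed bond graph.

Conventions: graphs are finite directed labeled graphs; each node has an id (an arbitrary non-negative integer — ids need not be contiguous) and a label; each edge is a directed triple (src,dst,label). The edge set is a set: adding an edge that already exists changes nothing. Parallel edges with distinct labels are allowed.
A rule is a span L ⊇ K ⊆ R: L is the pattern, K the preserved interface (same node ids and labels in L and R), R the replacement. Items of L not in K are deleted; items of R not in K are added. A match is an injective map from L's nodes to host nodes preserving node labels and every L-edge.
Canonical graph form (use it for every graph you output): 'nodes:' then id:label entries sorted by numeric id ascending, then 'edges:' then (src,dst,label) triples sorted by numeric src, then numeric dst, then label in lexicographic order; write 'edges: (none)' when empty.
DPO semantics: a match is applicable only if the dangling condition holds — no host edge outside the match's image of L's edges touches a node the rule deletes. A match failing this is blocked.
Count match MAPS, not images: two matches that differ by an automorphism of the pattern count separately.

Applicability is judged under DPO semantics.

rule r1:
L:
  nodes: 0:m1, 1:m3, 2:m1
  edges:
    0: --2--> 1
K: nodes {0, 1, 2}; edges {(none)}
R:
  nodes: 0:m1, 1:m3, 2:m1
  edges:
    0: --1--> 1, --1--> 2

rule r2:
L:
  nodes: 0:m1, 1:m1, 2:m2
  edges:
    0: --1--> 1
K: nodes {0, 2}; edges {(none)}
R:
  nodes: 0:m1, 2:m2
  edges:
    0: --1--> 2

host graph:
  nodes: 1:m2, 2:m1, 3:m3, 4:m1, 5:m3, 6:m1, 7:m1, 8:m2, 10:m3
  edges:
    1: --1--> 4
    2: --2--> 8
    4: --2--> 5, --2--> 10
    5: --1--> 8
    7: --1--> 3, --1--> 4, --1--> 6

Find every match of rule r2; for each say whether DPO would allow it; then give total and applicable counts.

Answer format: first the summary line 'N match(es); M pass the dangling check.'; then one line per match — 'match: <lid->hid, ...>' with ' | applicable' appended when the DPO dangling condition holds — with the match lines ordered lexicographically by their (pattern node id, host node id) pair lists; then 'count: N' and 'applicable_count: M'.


4 match(es); 2 pass the dangling check.
match: 0->7, 1->4, 2->1
match: 0->7, 1->4, 2->8
match: 0->7, 1->6, 2->1 | applicable
match: 0->7, 1->6, 2->8 | applicable
count: 4
applicable_count: 2


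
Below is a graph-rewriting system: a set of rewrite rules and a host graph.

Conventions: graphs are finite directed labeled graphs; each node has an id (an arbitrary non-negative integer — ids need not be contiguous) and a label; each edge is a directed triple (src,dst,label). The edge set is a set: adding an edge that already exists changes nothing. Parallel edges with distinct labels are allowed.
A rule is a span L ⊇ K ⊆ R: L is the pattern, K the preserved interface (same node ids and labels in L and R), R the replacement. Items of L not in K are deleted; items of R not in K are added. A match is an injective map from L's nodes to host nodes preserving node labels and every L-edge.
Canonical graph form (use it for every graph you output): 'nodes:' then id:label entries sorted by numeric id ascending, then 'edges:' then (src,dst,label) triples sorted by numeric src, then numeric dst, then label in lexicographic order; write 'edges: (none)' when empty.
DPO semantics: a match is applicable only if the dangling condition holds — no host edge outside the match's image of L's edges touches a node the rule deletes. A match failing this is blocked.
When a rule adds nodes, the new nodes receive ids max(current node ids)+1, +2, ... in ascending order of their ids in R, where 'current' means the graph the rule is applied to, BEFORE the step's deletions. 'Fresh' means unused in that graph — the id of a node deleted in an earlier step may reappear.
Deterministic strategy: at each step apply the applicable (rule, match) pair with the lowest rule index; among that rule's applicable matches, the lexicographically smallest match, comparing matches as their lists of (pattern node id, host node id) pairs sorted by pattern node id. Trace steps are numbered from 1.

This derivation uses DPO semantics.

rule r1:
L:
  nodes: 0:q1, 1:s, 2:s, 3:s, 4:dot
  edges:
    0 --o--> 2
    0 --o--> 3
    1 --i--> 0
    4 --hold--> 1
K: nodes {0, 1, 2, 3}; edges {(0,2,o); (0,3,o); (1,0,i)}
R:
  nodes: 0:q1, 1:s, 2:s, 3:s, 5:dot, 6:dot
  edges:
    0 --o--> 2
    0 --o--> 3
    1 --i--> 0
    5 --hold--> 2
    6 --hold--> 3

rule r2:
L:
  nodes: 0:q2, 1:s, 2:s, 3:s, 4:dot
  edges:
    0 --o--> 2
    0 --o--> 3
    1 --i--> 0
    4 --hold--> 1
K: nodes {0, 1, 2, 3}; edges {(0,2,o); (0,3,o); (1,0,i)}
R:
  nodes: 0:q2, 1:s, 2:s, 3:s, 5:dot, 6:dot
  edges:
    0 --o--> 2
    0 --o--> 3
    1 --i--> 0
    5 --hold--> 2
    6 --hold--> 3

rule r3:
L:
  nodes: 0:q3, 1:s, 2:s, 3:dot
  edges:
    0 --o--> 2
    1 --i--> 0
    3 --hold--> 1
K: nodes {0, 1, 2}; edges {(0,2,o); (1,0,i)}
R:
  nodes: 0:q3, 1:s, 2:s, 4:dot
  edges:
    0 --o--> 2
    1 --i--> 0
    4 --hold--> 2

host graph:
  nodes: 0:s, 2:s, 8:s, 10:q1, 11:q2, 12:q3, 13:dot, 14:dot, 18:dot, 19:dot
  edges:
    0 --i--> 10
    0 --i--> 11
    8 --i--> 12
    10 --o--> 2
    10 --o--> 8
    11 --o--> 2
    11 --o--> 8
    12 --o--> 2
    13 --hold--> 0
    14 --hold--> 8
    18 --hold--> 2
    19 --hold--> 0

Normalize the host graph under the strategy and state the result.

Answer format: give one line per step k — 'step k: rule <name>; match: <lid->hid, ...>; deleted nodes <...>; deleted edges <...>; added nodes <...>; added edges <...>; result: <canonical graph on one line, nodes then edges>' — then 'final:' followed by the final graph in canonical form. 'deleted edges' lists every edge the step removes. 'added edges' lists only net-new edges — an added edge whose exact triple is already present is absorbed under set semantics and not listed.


step 1: rule r1; match: 0->10, 1->0, 2->2, 3->8, 4->13; deleted nodes 13; deleted edges (13,0,hold); added nodes 20, 21; added edges (20,2,hold); (21,8,hold); result: nodes: 0:s, 2:s, 8:s, 10:q1, 11:q2, 12:q3, 14:dot, 18:dot, 19:dot, 20:dot, 21:dot edges: (0,10,i); (0,11,i); (8,12,i); (10,2,o); (10,8,o); (11,2,o); (11,8,o); (12,2,o); (14,8,hold); (18,2,hold); (19,0,hold); (20,2,hold); (21,8,hold)
step 2: rule r1; match: 0->10, 1->0, 2->2, 3->8, 4->19; deleted nodes 19; deleted edges (19,0,hold); added nodes 22, 23; added edges (22,2,hold); (23,8,hold); result: nodes: 0:s, 2:s, 8:s, 10:q1, 11:q2, 12:q3, 14:dot, 18:dot, 20:dot, 21:dot, 22:dot, 23:dot edges: (0,10,i); (0,11,i); (8,12,i); (10,2,o); (10,8,o); (11,2,o); (11,8,o); (12,2,o); (14,8,hold); (18,2,hold); (20,2,hold); (21,8,hold); (22,2,hold); (23,8,hold)
step 3: rule r3; match: 0->12, 1->8, 2->2, 3->14; deleted nodes 14; deleted edges (14,8,hold); added nodes 24; added edges (24,2,hold); result: nodes: 0:s, 2:s, 8:s, 10:q1, 11:q2, 12:q3, 18:dot, 20:dot, 21:dot, 22:dot, 23:dot, 24:dot edges: (0,10,i); (0,11,i); (8,12,i); (10,2,o); (10,8,o); (11,2,o); (11,8,o); (12,2,o); (18,2,hold); (20,2,hold); (21,8,hold); (22,2,hold); (23,8,hold); (24,2,hold)
step 4: rule r3; match: 0->12, 1->8, 2->2, 3->21; deleted nodes 21; deleted edges (21,8,hold); added nodes 25; added edges (25,2,hold); result: nodes: 0:s, 2:s, 8:s, 10:q1, 11:q2, 12:q3, 18:dot, 20:dot, 22:dot, 23:dot, 24:dot, 25:dot edges: (0,10,i); (0,11,i); (8,12,i); (10,2,o); (10,8,o); (11,2,o); (11,8,o); (12,2,o); (18,2,hold); (20,2,hold); (22,2,hold); (23,8,hold); (24,2,hold); (25,2,hold)
step 5: rule r3; match: 0->12, 1->8, 2->2, 3->23; deleted nodes 23; deleted edges (23,8,hold); added nodes 26; added edges (26,2,hold); result: nodes: 0:s, 2:s, 8:s, 10:q1, 11:q2, 12:q3, 18:dot, 20:dot, 22:dot, 24:dot, 25:dot, 26:dot edges: (0,10,i); (0,11,i); (8,12,i); (10,2,o); (10,8,o); (11,2,o); (11,8,o); (12,2,o); (18,2,hold); (20,2,hold); (22,2,hold); (24,2,hold); (25,2,hold); (26,2,hold)
final:
nodes: 0:s, 2:s, 8:s, 10:q1, 11:q2, 12:q3, 18:dot, 20:dot, 22:dot, 24:dot, 25:dot, 26:dot
edges: (0,10,i); (0,11,i); (8,12,i); (10,2,o); (10,8,o); (11,2,o); (11,8,o); (12,2,o); (18,2,hold); (20,2,hold); (22,2,hold); (24,2,hold); (25,2,hold); (26,2,hold)


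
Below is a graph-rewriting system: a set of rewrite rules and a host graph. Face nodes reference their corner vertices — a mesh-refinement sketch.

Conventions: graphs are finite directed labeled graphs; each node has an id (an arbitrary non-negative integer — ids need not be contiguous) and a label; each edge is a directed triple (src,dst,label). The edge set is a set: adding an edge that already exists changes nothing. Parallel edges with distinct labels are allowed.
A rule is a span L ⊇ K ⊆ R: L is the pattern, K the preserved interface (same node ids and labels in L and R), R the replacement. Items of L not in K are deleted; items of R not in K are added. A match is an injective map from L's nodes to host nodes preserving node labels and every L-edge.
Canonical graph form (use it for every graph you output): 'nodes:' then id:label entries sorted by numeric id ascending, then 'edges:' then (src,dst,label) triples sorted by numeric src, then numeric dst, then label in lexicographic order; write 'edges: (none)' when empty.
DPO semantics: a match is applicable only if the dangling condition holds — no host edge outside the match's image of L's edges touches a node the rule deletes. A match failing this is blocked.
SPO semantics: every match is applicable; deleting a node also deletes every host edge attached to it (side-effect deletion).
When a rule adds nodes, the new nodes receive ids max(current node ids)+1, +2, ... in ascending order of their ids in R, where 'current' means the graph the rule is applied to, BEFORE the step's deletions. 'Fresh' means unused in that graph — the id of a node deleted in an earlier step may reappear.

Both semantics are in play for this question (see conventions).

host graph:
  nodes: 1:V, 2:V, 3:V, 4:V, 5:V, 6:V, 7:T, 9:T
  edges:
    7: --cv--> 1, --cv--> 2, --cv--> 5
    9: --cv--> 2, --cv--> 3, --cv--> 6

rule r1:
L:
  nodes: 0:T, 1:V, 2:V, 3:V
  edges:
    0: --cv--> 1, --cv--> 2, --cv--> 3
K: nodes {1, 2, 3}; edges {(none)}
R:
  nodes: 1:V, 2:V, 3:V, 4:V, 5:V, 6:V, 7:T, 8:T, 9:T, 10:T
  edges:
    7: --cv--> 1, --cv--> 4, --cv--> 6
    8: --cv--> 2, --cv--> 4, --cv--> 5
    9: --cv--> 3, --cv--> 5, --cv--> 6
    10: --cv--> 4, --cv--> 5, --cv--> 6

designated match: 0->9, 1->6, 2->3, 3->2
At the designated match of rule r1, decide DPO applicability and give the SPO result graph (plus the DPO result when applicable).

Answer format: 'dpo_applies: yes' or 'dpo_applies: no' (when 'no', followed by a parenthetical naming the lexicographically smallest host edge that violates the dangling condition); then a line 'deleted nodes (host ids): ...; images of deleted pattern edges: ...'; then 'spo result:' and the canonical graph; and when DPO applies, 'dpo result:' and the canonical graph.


dpo_applies: yes
deleted nodes (host ids): 9; images of deleted pattern edges: (9,2,cv); (9,3,cv); (9,6,cv)
spo result:
nodes: 1:V, 2:V, 3:V, 4:V, 5:V, 6:V, 7:T, 10:V, 11:V, 12:V, 13:T, 14:T, 15:T, 16:T
edges: (7,1,cv); (7,2,cv); (7,5,cv); (13,6,cv); (13,10,cv); (13,12,cv); (14,3,cv); (14,10,cv); (14,11,cv); (15,2,cv); (15,11,cv); (15,12,cv); (16,10,cv); (16,11,cv); (16,12,cv)
dpo result:
nodes: 1:V, 2:V, 3:V, 4:V, 5:V, 6:V, 7:T, 10:V, 11:V, 12:V, 13:T, 14:T, 15:T, 16:T
edges: (7,1,cv); (7,2,cv); (7,5,cv); (13,6,cv); (13,10,cv); (13,12,cv); (14,3,cv); (14,10,cv); (14,11,cv); (15,2,cv); (15,11,cv); (15,12,cv); (16,10,cv); (16,11,cv); (16,12,cv)


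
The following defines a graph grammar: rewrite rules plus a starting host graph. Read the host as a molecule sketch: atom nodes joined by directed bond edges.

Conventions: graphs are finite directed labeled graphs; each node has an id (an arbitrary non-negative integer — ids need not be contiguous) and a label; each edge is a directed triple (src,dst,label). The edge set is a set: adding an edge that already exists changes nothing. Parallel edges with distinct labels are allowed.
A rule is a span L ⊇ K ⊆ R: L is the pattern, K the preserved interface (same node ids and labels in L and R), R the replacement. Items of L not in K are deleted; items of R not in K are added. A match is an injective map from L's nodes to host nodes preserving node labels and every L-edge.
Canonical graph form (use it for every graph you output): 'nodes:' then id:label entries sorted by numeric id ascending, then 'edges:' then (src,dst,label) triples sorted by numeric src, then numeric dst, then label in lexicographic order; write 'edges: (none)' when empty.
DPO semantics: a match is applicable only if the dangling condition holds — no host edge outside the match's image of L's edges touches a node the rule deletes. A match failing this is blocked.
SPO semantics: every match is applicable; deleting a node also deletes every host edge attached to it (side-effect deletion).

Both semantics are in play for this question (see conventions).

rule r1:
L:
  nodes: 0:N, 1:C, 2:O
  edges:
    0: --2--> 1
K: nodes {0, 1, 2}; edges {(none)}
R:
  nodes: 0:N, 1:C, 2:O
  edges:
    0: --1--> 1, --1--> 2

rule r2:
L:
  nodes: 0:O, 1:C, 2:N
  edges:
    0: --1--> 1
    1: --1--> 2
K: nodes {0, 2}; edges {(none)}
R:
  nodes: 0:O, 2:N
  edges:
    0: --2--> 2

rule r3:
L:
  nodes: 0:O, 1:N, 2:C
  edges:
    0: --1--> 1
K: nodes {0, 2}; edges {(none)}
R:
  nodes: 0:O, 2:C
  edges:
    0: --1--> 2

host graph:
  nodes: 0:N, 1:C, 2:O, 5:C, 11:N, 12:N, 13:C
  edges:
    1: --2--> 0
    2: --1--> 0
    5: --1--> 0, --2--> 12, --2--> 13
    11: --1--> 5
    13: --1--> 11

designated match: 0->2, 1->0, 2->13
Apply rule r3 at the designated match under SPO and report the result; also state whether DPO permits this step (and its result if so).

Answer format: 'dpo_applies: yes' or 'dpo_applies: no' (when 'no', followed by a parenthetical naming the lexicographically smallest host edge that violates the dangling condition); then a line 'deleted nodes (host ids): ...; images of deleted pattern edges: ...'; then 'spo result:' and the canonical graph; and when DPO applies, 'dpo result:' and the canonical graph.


dpo_applies: no
(the rule deletes node 0, which keeps host edge (1,0,2) outside the match image — the dangling condition fails, DPO blocks; SPO proceeds and side-deletes such edges)
deleted nodes (host ids): 0; images of deleted pattern edges: (2,0,1)
spo result:
nodes: 1:C, 2:O, 5:C, 11:N, 12:N, 13:C
edges: (2,13,1); (5,12,2); (5,13,2); (11,5,1); (13,11,1)
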